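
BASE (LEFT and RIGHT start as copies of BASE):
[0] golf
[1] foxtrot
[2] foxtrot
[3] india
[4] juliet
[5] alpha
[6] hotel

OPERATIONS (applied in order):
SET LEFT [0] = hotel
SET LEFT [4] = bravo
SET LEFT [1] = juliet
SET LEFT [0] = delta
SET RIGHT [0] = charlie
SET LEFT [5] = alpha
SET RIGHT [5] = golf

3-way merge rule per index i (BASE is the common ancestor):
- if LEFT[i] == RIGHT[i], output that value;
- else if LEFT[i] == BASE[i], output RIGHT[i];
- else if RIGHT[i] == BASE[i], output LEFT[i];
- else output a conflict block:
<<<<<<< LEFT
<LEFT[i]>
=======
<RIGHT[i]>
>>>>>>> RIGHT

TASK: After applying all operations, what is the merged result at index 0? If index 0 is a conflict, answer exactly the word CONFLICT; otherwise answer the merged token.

Final LEFT:  [delta, juliet, foxtrot, india, bravo, alpha, hotel]
Final RIGHT: [charlie, foxtrot, foxtrot, india, juliet, golf, hotel]
i=0: BASE=golf L=delta R=charlie all differ -> CONFLICT
i=1: L=juliet, R=foxtrot=BASE -> take LEFT -> juliet
i=2: L=foxtrot R=foxtrot -> agree -> foxtrot
i=3: L=india R=india -> agree -> india
i=4: L=bravo, R=juliet=BASE -> take LEFT -> bravo
i=5: L=alpha=BASE, R=golf -> take RIGHT -> golf
i=6: L=hotel R=hotel -> agree -> hotel
Index 0 -> CONFLICT

Answer: CONFLICT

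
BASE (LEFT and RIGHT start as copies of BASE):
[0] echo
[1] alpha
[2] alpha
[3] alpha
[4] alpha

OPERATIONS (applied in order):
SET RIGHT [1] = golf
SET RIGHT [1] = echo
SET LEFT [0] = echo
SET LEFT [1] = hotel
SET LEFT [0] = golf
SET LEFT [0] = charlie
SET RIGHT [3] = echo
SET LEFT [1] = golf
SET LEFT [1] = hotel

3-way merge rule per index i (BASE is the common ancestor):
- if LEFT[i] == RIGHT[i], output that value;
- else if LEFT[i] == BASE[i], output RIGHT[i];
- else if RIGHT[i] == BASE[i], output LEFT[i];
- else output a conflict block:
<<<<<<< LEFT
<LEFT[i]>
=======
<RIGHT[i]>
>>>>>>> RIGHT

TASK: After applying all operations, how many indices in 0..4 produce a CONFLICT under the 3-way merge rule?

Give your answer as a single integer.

Answer: 1

Derivation:
Final LEFT:  [charlie, hotel, alpha, alpha, alpha]
Final RIGHT: [echo, echo, alpha, echo, alpha]
i=0: L=charlie, R=echo=BASE -> take LEFT -> charlie
i=1: BASE=alpha L=hotel R=echo all differ -> CONFLICT
i=2: L=alpha R=alpha -> agree -> alpha
i=3: L=alpha=BASE, R=echo -> take RIGHT -> echo
i=4: L=alpha R=alpha -> agree -> alpha
Conflict count: 1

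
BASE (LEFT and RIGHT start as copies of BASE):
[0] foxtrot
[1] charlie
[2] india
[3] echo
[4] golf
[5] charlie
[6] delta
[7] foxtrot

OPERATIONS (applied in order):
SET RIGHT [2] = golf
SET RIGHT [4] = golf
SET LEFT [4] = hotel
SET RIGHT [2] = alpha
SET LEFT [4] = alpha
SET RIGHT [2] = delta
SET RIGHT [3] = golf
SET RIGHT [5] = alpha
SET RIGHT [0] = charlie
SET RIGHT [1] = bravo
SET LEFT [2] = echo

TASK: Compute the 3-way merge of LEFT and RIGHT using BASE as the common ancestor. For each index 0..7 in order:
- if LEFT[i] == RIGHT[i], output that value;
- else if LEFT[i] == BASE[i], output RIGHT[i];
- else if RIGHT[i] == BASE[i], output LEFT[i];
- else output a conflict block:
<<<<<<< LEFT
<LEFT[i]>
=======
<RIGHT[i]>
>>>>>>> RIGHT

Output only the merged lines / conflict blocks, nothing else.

Final LEFT:  [foxtrot, charlie, echo, echo, alpha, charlie, delta, foxtrot]
Final RIGHT: [charlie, bravo, delta, golf, golf, alpha, delta, foxtrot]
i=0: L=foxtrot=BASE, R=charlie -> take RIGHT -> charlie
i=1: L=charlie=BASE, R=bravo -> take RIGHT -> bravo
i=2: BASE=india L=echo R=delta all differ -> CONFLICT
i=3: L=echo=BASE, R=golf -> take RIGHT -> golf
i=4: L=alpha, R=golf=BASE -> take LEFT -> alpha
i=5: L=charlie=BASE, R=alpha -> take RIGHT -> alpha
i=6: L=delta R=delta -> agree -> delta
i=7: L=foxtrot R=foxtrot -> agree -> foxtrot

Answer: charlie
bravo
<<<<<<< LEFT
echo
=======
delta
>>>>>>> RIGHT
golf
alpha
alpha
delta
foxtrot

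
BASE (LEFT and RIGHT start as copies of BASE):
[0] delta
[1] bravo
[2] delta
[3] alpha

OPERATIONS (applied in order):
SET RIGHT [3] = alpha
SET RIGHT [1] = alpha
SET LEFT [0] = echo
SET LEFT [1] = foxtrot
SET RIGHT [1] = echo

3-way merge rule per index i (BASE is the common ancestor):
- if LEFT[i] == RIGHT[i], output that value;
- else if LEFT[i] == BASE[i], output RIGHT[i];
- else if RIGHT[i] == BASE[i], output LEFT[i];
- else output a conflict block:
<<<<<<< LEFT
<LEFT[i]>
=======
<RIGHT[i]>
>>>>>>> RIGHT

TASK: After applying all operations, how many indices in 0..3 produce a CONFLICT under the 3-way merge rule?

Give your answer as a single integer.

Answer: 1

Derivation:
Final LEFT:  [echo, foxtrot, delta, alpha]
Final RIGHT: [delta, echo, delta, alpha]
i=0: L=echo, R=delta=BASE -> take LEFT -> echo
i=1: BASE=bravo L=foxtrot R=echo all differ -> CONFLICT
i=2: L=delta R=delta -> agree -> delta
i=3: L=alpha R=alpha -> agree -> alpha
Conflict count: 1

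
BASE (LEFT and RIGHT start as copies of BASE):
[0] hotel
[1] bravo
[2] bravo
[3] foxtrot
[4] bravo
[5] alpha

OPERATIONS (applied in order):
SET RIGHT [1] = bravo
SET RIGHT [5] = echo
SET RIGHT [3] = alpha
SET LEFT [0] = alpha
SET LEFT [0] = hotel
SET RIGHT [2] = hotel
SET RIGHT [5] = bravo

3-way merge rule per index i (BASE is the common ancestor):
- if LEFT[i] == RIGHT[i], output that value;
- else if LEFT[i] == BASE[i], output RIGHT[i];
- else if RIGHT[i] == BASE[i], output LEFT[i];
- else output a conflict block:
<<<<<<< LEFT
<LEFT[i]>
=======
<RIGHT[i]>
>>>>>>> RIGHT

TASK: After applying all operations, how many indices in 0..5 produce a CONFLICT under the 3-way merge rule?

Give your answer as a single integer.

Final LEFT:  [hotel, bravo, bravo, foxtrot, bravo, alpha]
Final RIGHT: [hotel, bravo, hotel, alpha, bravo, bravo]
i=0: L=hotel R=hotel -> agree -> hotel
i=1: L=bravo R=bravo -> agree -> bravo
i=2: L=bravo=BASE, R=hotel -> take RIGHT -> hotel
i=3: L=foxtrot=BASE, R=alpha -> take RIGHT -> alpha
i=4: L=bravo R=bravo -> agree -> bravo
i=5: L=alpha=BASE, R=bravo -> take RIGHT -> bravo
Conflict count: 0

Answer: 0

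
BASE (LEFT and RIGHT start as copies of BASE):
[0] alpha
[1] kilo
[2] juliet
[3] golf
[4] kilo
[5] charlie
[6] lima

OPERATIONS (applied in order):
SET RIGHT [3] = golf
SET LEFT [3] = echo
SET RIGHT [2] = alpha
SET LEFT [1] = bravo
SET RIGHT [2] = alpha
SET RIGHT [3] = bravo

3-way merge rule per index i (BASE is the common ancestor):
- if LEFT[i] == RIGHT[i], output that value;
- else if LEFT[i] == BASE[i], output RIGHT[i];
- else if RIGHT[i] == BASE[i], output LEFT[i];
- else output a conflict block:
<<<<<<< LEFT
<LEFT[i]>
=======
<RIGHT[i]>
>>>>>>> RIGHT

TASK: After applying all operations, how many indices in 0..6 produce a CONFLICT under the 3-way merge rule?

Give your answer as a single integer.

Answer: 1

Derivation:
Final LEFT:  [alpha, bravo, juliet, echo, kilo, charlie, lima]
Final RIGHT: [alpha, kilo, alpha, bravo, kilo, charlie, lima]
i=0: L=alpha R=alpha -> agree -> alpha
i=1: L=bravo, R=kilo=BASE -> take LEFT -> bravo
i=2: L=juliet=BASE, R=alpha -> take RIGHT -> alpha
i=3: BASE=golf L=echo R=bravo all differ -> CONFLICT
i=4: L=kilo R=kilo -> agree -> kilo
i=5: L=charlie R=charlie -> agree -> charlie
i=6: L=lima R=lima -> agree -> lima
Conflict count: 1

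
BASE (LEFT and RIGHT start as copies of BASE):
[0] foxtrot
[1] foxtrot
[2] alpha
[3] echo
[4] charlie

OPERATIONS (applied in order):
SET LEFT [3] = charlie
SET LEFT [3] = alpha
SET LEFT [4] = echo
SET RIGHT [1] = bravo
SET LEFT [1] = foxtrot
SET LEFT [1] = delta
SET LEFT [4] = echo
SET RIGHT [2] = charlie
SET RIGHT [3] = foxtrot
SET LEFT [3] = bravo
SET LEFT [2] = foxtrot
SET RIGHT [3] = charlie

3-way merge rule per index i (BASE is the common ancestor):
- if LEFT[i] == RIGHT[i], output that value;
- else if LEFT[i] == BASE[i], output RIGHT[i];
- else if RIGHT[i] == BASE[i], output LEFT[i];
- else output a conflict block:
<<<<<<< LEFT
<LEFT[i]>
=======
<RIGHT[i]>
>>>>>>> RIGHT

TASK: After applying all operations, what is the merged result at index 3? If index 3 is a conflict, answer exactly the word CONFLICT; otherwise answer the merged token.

Answer: CONFLICT

Derivation:
Final LEFT:  [foxtrot, delta, foxtrot, bravo, echo]
Final RIGHT: [foxtrot, bravo, charlie, charlie, charlie]
i=0: L=foxtrot R=foxtrot -> agree -> foxtrot
i=1: BASE=foxtrot L=delta R=bravo all differ -> CONFLICT
i=2: BASE=alpha L=foxtrot R=charlie all differ -> CONFLICT
i=3: BASE=echo L=bravo R=charlie all differ -> CONFLICT
i=4: L=echo, R=charlie=BASE -> take LEFT -> echo
Index 3 -> CONFLICT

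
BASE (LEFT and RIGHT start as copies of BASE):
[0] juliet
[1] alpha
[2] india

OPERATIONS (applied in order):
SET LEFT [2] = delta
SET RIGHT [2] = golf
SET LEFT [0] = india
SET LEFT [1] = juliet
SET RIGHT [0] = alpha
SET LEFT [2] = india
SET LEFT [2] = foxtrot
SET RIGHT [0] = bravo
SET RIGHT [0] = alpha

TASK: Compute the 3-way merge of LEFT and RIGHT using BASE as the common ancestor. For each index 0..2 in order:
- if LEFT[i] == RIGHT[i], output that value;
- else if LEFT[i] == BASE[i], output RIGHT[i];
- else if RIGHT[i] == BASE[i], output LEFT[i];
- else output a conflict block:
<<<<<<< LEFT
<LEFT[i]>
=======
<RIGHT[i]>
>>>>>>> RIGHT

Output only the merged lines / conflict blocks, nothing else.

Final LEFT:  [india, juliet, foxtrot]
Final RIGHT: [alpha, alpha, golf]
i=0: BASE=juliet L=india R=alpha all differ -> CONFLICT
i=1: L=juliet, R=alpha=BASE -> take LEFT -> juliet
i=2: BASE=india L=foxtrot R=golf all differ -> CONFLICT

Answer: <<<<<<< LEFT
india
=======
alpha
>>>>>>> RIGHT
juliet
<<<<<<< LEFT
foxtrot
=======
golf
>>>>>>> RIGHT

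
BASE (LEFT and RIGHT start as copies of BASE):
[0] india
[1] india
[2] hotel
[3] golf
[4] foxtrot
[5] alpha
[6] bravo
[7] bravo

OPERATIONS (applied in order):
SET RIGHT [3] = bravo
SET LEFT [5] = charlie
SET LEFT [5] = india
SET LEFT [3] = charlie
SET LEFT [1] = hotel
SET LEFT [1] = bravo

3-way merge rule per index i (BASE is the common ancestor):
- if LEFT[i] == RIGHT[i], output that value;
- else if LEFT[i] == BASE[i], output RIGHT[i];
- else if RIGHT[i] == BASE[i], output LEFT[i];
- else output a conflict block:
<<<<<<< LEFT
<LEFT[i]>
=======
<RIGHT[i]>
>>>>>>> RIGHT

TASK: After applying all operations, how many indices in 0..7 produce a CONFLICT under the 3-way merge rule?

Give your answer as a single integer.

Answer: 1

Derivation:
Final LEFT:  [india, bravo, hotel, charlie, foxtrot, india, bravo, bravo]
Final RIGHT: [india, india, hotel, bravo, foxtrot, alpha, bravo, bravo]
i=0: L=india R=india -> agree -> india
i=1: L=bravo, R=india=BASE -> take LEFT -> bravo
i=2: L=hotel R=hotel -> agree -> hotel
i=3: BASE=golf L=charlie R=bravo all differ -> CONFLICT
i=4: L=foxtrot R=foxtrot -> agree -> foxtrot
i=5: L=india, R=alpha=BASE -> take LEFT -> india
i=6: L=bravo R=bravo -> agree -> bravo
i=7: L=bravo R=bravo -> agree -> bravo
Conflict count: 1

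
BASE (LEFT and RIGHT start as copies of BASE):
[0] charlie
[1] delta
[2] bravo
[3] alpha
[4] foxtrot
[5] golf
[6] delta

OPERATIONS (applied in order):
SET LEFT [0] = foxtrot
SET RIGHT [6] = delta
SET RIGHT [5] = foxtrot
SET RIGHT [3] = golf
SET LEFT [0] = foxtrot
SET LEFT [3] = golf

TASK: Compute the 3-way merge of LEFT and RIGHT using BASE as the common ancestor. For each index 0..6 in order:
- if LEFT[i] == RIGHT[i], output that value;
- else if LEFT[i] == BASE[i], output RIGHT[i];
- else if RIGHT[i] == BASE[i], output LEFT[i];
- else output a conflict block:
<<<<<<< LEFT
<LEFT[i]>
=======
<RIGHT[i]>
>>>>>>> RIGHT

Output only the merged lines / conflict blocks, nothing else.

Final LEFT:  [foxtrot, delta, bravo, golf, foxtrot, golf, delta]
Final RIGHT: [charlie, delta, bravo, golf, foxtrot, foxtrot, delta]
i=0: L=foxtrot, R=charlie=BASE -> take LEFT -> foxtrot
i=1: L=delta R=delta -> agree -> delta
i=2: L=bravo R=bravo -> agree -> bravo
i=3: L=golf R=golf -> agree -> golf
i=4: L=foxtrot R=foxtrot -> agree -> foxtrot
i=5: L=golf=BASE, R=foxtrot -> take RIGHT -> foxtrot
i=6: L=delta R=delta -> agree -> delta

Answer: foxtrot
delta
bravo
golf
foxtrot
foxtrot
delta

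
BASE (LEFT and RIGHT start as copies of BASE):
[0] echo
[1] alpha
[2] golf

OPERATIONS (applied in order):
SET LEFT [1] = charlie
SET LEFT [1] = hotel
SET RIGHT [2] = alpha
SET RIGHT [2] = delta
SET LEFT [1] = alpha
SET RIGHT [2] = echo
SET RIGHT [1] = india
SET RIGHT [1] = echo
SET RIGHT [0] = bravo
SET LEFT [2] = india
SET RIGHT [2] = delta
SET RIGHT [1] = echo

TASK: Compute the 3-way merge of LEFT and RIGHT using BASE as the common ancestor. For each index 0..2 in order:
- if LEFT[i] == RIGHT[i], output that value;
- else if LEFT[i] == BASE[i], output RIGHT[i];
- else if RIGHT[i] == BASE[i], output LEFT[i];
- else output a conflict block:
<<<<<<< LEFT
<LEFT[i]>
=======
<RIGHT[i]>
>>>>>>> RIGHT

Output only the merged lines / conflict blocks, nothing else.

Answer: bravo
echo
<<<<<<< LEFT
india
=======
delta
>>>>>>> RIGHT

Derivation:
Final LEFT:  [echo, alpha, india]
Final RIGHT: [bravo, echo, delta]
i=0: L=echo=BASE, R=bravo -> take RIGHT -> bravo
i=1: L=alpha=BASE, R=echo -> take RIGHT -> echo
i=2: BASE=golf L=india R=delta all differ -> CONFLICT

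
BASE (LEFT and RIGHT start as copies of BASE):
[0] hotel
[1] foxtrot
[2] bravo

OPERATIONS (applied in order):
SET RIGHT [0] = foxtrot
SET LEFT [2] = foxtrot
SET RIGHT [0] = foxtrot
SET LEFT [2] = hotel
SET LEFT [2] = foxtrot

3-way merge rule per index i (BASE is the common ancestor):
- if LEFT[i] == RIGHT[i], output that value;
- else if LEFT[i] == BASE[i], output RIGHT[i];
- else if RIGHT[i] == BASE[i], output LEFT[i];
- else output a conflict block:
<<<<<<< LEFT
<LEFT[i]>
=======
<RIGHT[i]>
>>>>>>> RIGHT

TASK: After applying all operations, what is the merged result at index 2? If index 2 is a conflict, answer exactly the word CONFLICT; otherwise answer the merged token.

Final LEFT:  [hotel, foxtrot, foxtrot]
Final RIGHT: [foxtrot, foxtrot, bravo]
i=0: L=hotel=BASE, R=foxtrot -> take RIGHT -> foxtrot
i=1: L=foxtrot R=foxtrot -> agree -> foxtrot
i=2: L=foxtrot, R=bravo=BASE -> take LEFT -> foxtrot
Index 2 -> foxtrot

Answer: foxtrot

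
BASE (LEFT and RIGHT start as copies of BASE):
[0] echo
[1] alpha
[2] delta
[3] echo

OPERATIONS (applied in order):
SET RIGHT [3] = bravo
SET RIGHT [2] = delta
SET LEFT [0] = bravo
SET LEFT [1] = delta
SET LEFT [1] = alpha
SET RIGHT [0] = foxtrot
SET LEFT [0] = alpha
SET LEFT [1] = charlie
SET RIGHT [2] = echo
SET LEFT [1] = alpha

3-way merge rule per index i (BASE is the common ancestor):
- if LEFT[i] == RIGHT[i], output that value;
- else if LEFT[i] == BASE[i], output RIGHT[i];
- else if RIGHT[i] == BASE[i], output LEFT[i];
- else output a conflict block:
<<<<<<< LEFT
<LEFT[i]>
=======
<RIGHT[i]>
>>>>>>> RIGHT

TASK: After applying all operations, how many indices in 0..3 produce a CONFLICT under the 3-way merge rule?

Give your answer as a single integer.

Final LEFT:  [alpha, alpha, delta, echo]
Final RIGHT: [foxtrot, alpha, echo, bravo]
i=0: BASE=echo L=alpha R=foxtrot all differ -> CONFLICT
i=1: L=alpha R=alpha -> agree -> alpha
i=2: L=delta=BASE, R=echo -> take RIGHT -> echo
i=3: L=echo=BASE, R=bravo -> take RIGHT -> bravo
Conflict count: 1

Answer: 1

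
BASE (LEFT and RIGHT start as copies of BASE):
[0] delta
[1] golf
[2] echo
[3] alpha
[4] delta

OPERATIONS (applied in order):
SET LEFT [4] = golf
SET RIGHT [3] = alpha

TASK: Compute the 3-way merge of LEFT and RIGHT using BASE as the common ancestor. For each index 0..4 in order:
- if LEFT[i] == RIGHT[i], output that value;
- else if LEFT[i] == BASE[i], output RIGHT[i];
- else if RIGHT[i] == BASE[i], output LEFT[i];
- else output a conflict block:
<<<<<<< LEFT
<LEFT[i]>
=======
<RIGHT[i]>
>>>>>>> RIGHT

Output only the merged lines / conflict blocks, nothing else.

Final LEFT:  [delta, golf, echo, alpha, golf]
Final RIGHT: [delta, golf, echo, alpha, delta]
i=0: L=delta R=delta -> agree -> delta
i=1: L=golf R=golf -> agree -> golf
i=2: L=echo R=echo -> agree -> echo
i=3: L=alpha R=alpha -> agree -> alpha
i=4: L=golf, R=delta=BASE -> take LEFT -> golf

Answer: delta
golf
echo
alpha
golf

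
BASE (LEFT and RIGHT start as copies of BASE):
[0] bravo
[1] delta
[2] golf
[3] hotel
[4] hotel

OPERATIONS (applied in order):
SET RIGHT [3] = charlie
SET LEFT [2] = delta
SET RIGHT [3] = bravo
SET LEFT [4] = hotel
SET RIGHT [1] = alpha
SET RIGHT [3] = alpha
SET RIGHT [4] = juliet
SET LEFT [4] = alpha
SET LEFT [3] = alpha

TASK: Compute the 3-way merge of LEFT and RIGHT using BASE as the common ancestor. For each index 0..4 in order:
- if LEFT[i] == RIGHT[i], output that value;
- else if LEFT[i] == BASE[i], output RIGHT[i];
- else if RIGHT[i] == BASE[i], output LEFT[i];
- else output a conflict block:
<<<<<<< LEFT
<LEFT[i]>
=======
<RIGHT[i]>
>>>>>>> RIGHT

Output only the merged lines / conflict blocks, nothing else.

Answer: bravo
alpha
delta
alpha
<<<<<<< LEFT
alpha
=======
juliet
>>>>>>> RIGHT

Derivation:
Final LEFT:  [bravo, delta, delta, alpha, alpha]
Final RIGHT: [bravo, alpha, golf, alpha, juliet]
i=0: L=bravo R=bravo -> agree -> bravo
i=1: L=delta=BASE, R=alpha -> take RIGHT -> alpha
i=2: L=delta, R=golf=BASE -> take LEFT -> delta
i=3: L=alpha R=alpha -> agree -> alpha
i=4: BASE=hotel L=alpha R=juliet all differ -> CONFLICT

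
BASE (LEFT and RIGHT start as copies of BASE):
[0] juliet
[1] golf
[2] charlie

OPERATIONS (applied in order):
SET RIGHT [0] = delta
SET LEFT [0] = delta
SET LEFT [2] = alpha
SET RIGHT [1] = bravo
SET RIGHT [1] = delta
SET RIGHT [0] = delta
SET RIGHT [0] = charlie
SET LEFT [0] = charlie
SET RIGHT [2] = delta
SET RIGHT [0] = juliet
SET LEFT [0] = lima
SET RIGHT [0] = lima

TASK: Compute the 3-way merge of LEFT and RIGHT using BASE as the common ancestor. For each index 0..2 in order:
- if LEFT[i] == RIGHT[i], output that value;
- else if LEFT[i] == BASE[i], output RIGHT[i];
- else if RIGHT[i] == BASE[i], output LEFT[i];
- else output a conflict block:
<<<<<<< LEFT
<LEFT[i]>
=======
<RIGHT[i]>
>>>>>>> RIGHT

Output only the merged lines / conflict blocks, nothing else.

Answer: lima
delta
<<<<<<< LEFT
alpha
=======
delta
>>>>>>> RIGHT

Derivation:
Final LEFT:  [lima, golf, alpha]
Final RIGHT: [lima, delta, delta]
i=0: L=lima R=lima -> agree -> lima
i=1: L=golf=BASE, R=delta -> take RIGHT -> delta
i=2: BASE=charlie L=alpha R=delta all differ -> CONFLICT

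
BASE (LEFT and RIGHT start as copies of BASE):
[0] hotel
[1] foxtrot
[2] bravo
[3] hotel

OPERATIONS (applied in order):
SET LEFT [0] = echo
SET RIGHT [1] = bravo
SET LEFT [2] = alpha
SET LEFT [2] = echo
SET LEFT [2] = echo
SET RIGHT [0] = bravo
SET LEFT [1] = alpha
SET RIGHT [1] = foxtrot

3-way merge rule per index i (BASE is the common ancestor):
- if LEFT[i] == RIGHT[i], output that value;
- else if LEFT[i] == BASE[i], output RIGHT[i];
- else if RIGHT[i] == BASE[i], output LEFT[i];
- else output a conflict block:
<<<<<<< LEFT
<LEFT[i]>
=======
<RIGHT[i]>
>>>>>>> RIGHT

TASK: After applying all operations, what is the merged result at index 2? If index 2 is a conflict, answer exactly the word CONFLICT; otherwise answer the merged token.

Final LEFT:  [echo, alpha, echo, hotel]
Final RIGHT: [bravo, foxtrot, bravo, hotel]
i=0: BASE=hotel L=echo R=bravo all differ -> CONFLICT
i=1: L=alpha, R=foxtrot=BASE -> take LEFT -> alpha
i=2: L=echo, R=bravo=BASE -> take LEFT -> echo
i=3: L=hotel R=hotel -> agree -> hotel
Index 2 -> echo

Answer: echo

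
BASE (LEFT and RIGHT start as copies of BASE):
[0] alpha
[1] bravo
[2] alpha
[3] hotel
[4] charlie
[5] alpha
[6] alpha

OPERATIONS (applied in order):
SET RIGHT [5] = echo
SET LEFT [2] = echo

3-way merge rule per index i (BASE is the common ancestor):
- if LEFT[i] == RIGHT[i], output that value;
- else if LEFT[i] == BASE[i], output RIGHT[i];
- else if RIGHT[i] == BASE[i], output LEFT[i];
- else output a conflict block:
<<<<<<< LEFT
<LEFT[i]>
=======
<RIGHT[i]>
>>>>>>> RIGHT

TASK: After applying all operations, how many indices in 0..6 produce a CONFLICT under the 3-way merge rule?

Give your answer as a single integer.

Answer: 0

Derivation:
Final LEFT:  [alpha, bravo, echo, hotel, charlie, alpha, alpha]
Final RIGHT: [alpha, bravo, alpha, hotel, charlie, echo, alpha]
i=0: L=alpha R=alpha -> agree -> alpha
i=1: L=bravo R=bravo -> agree -> bravo
i=2: L=echo, R=alpha=BASE -> take LEFT -> echo
i=3: L=hotel R=hotel -> agree -> hotel
i=4: L=charlie R=charlie -> agree -> charlie
i=5: L=alpha=BASE, R=echo -> take RIGHT -> echo
i=6: L=alpha R=alpha -> agree -> alpha
Conflict count: 0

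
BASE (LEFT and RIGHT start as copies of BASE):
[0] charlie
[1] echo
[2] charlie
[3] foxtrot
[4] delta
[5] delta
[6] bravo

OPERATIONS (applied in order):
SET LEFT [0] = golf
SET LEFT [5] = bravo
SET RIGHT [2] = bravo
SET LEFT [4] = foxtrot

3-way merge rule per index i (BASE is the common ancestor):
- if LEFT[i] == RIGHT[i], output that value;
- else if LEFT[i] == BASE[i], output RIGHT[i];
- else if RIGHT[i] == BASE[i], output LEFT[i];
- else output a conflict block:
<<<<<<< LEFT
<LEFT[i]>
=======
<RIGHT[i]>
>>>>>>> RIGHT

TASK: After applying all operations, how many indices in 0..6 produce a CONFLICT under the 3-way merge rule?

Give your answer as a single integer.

Answer: 0

Derivation:
Final LEFT:  [golf, echo, charlie, foxtrot, foxtrot, bravo, bravo]
Final RIGHT: [charlie, echo, bravo, foxtrot, delta, delta, bravo]
i=0: L=golf, R=charlie=BASE -> take LEFT -> golf
i=1: L=echo R=echo -> agree -> echo
i=2: L=charlie=BASE, R=bravo -> take RIGHT -> bravo
i=3: L=foxtrot R=foxtrot -> agree -> foxtrot
i=4: L=foxtrot, R=delta=BASE -> take LEFT -> foxtrot
i=5: L=bravo, R=delta=BASE -> take LEFT -> bravo
i=6: L=bravo R=bravo -> agree -> bravo
Conflict count: 0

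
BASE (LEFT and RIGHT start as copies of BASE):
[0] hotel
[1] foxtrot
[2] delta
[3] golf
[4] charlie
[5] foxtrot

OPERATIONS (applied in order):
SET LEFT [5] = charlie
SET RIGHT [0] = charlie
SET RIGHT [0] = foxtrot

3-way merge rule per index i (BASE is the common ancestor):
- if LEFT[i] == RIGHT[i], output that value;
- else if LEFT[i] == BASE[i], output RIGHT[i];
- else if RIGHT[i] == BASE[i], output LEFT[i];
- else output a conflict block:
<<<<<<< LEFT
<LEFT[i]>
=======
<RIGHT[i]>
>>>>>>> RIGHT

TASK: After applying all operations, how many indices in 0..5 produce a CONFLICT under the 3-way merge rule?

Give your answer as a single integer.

Final LEFT:  [hotel, foxtrot, delta, golf, charlie, charlie]
Final RIGHT: [foxtrot, foxtrot, delta, golf, charlie, foxtrot]
i=0: L=hotel=BASE, R=foxtrot -> take RIGHT -> foxtrot
i=1: L=foxtrot R=foxtrot -> agree -> foxtrot
i=2: L=delta R=delta -> agree -> delta
i=3: L=golf R=golf -> agree -> golf
i=4: L=charlie R=charlie -> agree -> charlie
i=5: L=charlie, R=foxtrot=BASE -> take LEFT -> charlie
Conflict count: 0

Answer: 0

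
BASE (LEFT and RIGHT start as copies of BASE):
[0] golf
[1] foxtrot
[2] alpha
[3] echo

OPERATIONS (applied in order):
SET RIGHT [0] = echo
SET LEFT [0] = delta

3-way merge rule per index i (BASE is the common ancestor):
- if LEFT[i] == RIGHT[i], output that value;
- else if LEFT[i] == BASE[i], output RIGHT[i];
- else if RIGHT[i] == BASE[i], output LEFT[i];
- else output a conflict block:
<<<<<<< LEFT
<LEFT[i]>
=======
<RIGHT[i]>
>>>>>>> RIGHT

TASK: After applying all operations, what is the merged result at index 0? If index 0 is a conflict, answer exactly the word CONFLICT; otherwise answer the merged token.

Answer: CONFLICT

Derivation:
Final LEFT:  [delta, foxtrot, alpha, echo]
Final RIGHT: [echo, foxtrot, alpha, echo]
i=0: BASE=golf L=delta R=echo all differ -> CONFLICT
i=1: L=foxtrot R=foxtrot -> agree -> foxtrot
i=2: L=alpha R=alpha -> agree -> alpha
i=3: L=echo R=echo -> agree -> echo
Index 0 -> CONFLICT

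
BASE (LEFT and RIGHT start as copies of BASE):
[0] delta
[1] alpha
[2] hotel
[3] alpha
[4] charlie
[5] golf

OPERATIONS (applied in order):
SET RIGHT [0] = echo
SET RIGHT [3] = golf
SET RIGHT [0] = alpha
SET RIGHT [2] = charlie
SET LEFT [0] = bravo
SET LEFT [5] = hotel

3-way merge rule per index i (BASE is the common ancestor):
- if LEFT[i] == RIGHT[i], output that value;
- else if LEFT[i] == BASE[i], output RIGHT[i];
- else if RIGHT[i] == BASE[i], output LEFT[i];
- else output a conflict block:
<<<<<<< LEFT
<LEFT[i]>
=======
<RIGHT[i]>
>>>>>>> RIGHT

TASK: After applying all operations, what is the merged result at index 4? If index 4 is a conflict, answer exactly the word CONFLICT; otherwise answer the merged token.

Answer: charlie

Derivation:
Final LEFT:  [bravo, alpha, hotel, alpha, charlie, hotel]
Final RIGHT: [alpha, alpha, charlie, golf, charlie, golf]
i=0: BASE=delta L=bravo R=alpha all differ -> CONFLICT
i=1: L=alpha R=alpha -> agree -> alpha
i=2: L=hotel=BASE, R=charlie -> take RIGHT -> charlie
i=3: L=alpha=BASE, R=golf -> take RIGHT -> golf
i=4: L=charlie R=charlie -> agree -> charlie
i=5: L=hotel, R=golf=BASE -> take LEFT -> hotel
Index 4 -> charlie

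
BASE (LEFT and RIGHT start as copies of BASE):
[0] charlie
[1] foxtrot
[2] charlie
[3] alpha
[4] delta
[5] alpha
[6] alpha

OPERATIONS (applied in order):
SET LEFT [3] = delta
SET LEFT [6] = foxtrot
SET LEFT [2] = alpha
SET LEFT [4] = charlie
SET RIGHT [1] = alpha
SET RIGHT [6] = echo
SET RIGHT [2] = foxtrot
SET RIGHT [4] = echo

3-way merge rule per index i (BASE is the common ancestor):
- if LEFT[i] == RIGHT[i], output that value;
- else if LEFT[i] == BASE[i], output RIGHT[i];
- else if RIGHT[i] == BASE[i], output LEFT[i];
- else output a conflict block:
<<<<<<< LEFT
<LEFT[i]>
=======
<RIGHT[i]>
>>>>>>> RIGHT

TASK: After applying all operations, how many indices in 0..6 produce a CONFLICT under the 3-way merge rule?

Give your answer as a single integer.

Final LEFT:  [charlie, foxtrot, alpha, delta, charlie, alpha, foxtrot]
Final RIGHT: [charlie, alpha, foxtrot, alpha, echo, alpha, echo]
i=0: L=charlie R=charlie -> agree -> charlie
i=1: L=foxtrot=BASE, R=alpha -> take RIGHT -> alpha
i=2: BASE=charlie L=alpha R=foxtrot all differ -> CONFLICT
i=3: L=delta, R=alpha=BASE -> take LEFT -> delta
i=4: BASE=delta L=charlie R=echo all differ -> CONFLICT
i=5: L=alpha R=alpha -> agree -> alpha
i=6: BASE=alpha L=foxtrot R=echo all differ -> CONFLICT
Conflict count: 3

Answer: 3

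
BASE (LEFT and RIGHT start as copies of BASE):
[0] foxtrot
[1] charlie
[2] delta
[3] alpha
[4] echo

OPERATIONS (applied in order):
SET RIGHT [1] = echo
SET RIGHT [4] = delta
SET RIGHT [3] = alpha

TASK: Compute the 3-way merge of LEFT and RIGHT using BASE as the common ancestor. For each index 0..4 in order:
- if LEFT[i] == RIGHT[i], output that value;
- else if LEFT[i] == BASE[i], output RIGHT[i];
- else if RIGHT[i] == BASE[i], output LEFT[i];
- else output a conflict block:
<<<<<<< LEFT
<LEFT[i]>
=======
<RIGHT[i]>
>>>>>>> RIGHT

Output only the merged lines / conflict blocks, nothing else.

Final LEFT:  [foxtrot, charlie, delta, alpha, echo]
Final RIGHT: [foxtrot, echo, delta, alpha, delta]
i=0: L=foxtrot R=foxtrot -> agree -> foxtrot
i=1: L=charlie=BASE, R=echo -> take RIGHT -> echo
i=2: L=delta R=delta -> agree -> delta
i=3: L=alpha R=alpha -> agree -> alpha
i=4: L=echo=BASE, R=delta -> take RIGHT -> delta

Answer: foxtrot
echo
delta
alpha
delta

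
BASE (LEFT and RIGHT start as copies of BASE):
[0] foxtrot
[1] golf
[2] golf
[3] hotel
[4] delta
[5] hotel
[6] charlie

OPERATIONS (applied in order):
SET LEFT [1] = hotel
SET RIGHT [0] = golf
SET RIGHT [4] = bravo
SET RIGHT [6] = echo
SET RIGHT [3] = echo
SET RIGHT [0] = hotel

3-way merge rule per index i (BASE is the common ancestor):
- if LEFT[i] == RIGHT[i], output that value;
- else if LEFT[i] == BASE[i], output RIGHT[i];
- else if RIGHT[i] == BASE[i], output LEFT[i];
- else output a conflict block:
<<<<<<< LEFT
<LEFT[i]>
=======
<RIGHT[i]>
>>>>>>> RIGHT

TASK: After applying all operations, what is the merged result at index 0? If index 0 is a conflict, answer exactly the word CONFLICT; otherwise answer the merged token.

Final LEFT:  [foxtrot, hotel, golf, hotel, delta, hotel, charlie]
Final RIGHT: [hotel, golf, golf, echo, bravo, hotel, echo]
i=0: L=foxtrot=BASE, R=hotel -> take RIGHT -> hotel
i=1: L=hotel, R=golf=BASE -> take LEFT -> hotel
i=2: L=golf R=golf -> agree -> golf
i=3: L=hotel=BASE, R=echo -> take RIGHT -> echo
i=4: L=delta=BASE, R=bravo -> take RIGHT -> bravo
i=5: L=hotel R=hotel -> agree -> hotel
i=6: L=charlie=BASE, R=echo -> take RIGHT -> echo
Index 0 -> hotel

Answer: hotel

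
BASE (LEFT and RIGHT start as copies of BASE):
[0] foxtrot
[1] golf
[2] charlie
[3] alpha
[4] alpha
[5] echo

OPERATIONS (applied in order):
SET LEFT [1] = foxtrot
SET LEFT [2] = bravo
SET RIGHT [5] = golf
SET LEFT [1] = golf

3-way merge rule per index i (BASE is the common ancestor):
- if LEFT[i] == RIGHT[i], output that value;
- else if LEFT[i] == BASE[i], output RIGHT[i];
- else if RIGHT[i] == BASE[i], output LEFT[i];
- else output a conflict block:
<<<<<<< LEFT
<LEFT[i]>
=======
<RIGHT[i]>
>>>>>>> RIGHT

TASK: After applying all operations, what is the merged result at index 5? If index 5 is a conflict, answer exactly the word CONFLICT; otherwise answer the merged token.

Final LEFT:  [foxtrot, golf, bravo, alpha, alpha, echo]
Final RIGHT: [foxtrot, golf, charlie, alpha, alpha, golf]
i=0: L=foxtrot R=foxtrot -> agree -> foxtrot
i=1: L=golf R=golf -> agree -> golf
i=2: L=bravo, R=charlie=BASE -> take LEFT -> bravo
i=3: L=alpha R=alpha -> agree -> alpha
i=4: L=alpha R=alpha -> agree -> alpha
i=5: L=echo=BASE, R=golf -> take RIGHT -> golf
Index 5 -> golf

Answer: golf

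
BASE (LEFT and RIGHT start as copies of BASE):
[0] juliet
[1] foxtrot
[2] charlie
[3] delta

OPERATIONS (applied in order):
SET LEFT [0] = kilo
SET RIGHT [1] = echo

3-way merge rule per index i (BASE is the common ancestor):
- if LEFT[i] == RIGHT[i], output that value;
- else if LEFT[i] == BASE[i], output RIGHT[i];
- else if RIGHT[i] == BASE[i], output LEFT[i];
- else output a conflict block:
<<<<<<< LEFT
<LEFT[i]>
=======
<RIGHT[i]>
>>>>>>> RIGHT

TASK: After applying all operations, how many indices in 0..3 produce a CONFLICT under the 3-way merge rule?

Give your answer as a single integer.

Final LEFT:  [kilo, foxtrot, charlie, delta]
Final RIGHT: [juliet, echo, charlie, delta]
i=0: L=kilo, R=juliet=BASE -> take LEFT -> kilo
i=1: L=foxtrot=BASE, R=echo -> take RIGHT -> echo
i=2: L=charlie R=charlie -> agree -> charlie
i=3: L=delta R=delta -> agree -> delta
Conflict count: 0

Answer: 0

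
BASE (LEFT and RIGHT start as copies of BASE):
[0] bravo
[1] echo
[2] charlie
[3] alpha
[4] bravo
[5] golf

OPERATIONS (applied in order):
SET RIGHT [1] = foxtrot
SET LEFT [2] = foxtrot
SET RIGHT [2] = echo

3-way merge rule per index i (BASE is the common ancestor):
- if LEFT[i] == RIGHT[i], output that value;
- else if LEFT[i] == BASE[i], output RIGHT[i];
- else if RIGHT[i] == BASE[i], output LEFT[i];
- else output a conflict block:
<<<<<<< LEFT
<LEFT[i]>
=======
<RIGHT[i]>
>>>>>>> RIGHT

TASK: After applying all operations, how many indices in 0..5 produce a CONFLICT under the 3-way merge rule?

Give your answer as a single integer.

Final LEFT:  [bravo, echo, foxtrot, alpha, bravo, golf]
Final RIGHT: [bravo, foxtrot, echo, alpha, bravo, golf]
i=0: L=bravo R=bravo -> agree -> bravo
i=1: L=echo=BASE, R=foxtrot -> take RIGHT -> foxtrot
i=2: BASE=charlie L=foxtrot R=echo all differ -> CONFLICT
i=3: L=alpha R=alpha -> agree -> alpha
i=4: L=bravo R=bravo -> agree -> bravo
i=5: L=golf R=golf -> agree -> golf
Conflict count: 1

Answer: 1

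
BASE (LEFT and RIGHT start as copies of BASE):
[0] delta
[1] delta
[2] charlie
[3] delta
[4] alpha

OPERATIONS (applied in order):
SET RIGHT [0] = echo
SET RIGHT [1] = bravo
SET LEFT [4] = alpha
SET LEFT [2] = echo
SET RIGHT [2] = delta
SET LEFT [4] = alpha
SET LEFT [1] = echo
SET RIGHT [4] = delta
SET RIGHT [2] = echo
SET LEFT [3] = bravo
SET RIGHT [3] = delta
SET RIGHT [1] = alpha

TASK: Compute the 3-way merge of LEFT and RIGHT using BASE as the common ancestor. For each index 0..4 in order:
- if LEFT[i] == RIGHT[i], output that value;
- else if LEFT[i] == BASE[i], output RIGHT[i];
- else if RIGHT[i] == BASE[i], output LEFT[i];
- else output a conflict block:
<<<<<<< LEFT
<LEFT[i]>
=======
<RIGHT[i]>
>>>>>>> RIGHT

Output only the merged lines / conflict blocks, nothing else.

Answer: echo
<<<<<<< LEFT
echo
=======
alpha
>>>>>>> RIGHT
echo
bravo
delta

Derivation:
Final LEFT:  [delta, echo, echo, bravo, alpha]
Final RIGHT: [echo, alpha, echo, delta, delta]
i=0: L=delta=BASE, R=echo -> take RIGHT -> echo
i=1: BASE=delta L=echo R=alpha all differ -> CONFLICT
i=2: L=echo R=echo -> agree -> echo
i=3: L=bravo, R=delta=BASE -> take LEFT -> bravo
i=4: L=alpha=BASE, R=delta -> take RIGHT -> delta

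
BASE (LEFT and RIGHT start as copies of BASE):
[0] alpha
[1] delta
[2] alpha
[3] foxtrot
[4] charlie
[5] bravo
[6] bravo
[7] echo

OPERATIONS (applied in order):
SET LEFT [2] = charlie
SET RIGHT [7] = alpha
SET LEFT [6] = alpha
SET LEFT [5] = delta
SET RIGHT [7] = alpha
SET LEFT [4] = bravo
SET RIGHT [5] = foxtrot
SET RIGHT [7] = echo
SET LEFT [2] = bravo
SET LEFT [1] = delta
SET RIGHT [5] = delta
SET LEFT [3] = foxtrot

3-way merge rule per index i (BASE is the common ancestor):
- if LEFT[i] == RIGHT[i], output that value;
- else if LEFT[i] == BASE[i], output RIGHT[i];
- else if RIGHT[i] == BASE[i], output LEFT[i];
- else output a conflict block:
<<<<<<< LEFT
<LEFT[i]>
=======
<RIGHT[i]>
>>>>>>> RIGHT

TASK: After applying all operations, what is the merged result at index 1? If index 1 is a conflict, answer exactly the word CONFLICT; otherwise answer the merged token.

Answer: delta

Derivation:
Final LEFT:  [alpha, delta, bravo, foxtrot, bravo, delta, alpha, echo]
Final RIGHT: [alpha, delta, alpha, foxtrot, charlie, delta, bravo, echo]
i=0: L=alpha R=alpha -> agree -> alpha
i=1: L=delta R=delta -> agree -> delta
i=2: L=bravo, R=alpha=BASE -> take LEFT -> bravo
i=3: L=foxtrot R=foxtrot -> agree -> foxtrot
i=4: L=bravo, R=charlie=BASE -> take LEFT -> bravo
i=5: L=delta R=delta -> agree -> delta
i=6: L=alpha, R=bravo=BASE -> take LEFT -> alpha
i=7: L=echo R=echo -> agree -> echo
Index 1 -> delta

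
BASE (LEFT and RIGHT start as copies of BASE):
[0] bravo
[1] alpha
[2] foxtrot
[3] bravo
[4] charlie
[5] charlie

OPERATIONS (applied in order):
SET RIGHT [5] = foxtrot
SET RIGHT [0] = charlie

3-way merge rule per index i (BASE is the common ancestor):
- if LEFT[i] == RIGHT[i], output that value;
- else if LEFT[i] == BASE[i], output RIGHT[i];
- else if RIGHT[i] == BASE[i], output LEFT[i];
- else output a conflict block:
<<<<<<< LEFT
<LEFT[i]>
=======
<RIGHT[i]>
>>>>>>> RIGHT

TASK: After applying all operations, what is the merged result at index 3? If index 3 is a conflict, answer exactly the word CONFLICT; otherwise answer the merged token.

Final LEFT:  [bravo, alpha, foxtrot, bravo, charlie, charlie]
Final RIGHT: [charlie, alpha, foxtrot, bravo, charlie, foxtrot]
i=0: L=bravo=BASE, R=charlie -> take RIGHT -> charlie
i=1: L=alpha R=alpha -> agree -> alpha
i=2: L=foxtrot R=foxtrot -> agree -> foxtrot
i=3: L=bravo R=bravo -> agree -> bravo
i=4: L=charlie R=charlie -> agree -> charlie
i=5: L=charlie=BASE, R=foxtrot -> take RIGHT -> foxtrot
Index 3 -> bravo

Answer: bravo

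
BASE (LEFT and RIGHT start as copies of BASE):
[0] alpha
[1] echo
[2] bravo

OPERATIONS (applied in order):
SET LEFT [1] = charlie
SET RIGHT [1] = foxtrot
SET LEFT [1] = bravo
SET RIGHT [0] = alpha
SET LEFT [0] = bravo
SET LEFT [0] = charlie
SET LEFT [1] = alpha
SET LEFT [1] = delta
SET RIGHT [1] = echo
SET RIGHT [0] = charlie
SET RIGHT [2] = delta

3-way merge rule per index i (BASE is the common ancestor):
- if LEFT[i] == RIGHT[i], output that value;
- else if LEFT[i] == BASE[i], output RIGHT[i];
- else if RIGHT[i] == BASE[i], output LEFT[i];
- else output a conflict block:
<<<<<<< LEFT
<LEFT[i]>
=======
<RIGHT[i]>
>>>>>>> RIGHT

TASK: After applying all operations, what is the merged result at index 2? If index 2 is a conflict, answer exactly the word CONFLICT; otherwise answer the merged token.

Final LEFT:  [charlie, delta, bravo]
Final RIGHT: [charlie, echo, delta]
i=0: L=charlie R=charlie -> agree -> charlie
i=1: L=delta, R=echo=BASE -> take LEFT -> delta
i=2: L=bravo=BASE, R=delta -> take RIGHT -> delta
Index 2 -> delta

Answer: delta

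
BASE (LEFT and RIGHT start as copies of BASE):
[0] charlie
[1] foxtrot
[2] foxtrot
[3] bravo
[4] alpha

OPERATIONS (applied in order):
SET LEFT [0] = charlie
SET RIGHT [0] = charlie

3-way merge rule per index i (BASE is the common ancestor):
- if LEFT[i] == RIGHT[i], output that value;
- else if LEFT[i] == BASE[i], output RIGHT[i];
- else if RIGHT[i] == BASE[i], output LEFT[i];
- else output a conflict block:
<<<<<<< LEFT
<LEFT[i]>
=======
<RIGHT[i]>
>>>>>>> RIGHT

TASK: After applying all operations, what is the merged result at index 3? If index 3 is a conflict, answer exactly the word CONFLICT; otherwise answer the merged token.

Final LEFT:  [charlie, foxtrot, foxtrot, bravo, alpha]
Final RIGHT: [charlie, foxtrot, foxtrot, bravo, alpha]
i=0: L=charlie R=charlie -> agree -> charlie
i=1: L=foxtrot R=foxtrot -> agree -> foxtrot
i=2: L=foxtrot R=foxtrot -> agree -> foxtrot
i=3: L=bravo R=bravo -> agree -> bravo
i=4: L=alpha R=alpha -> agree -> alpha
Index 3 -> bravo

Answer: bravo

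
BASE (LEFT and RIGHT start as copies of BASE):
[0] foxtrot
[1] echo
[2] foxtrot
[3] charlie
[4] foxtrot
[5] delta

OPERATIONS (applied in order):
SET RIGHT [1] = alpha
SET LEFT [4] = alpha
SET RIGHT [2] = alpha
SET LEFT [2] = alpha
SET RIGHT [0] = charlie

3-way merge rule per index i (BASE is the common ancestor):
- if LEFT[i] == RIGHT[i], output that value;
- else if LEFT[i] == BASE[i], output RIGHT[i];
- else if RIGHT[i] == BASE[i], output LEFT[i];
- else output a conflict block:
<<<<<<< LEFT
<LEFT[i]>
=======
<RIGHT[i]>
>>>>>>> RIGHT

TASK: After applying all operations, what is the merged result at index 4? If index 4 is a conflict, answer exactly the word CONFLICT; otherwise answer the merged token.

Answer: alpha

Derivation:
Final LEFT:  [foxtrot, echo, alpha, charlie, alpha, delta]
Final RIGHT: [charlie, alpha, alpha, charlie, foxtrot, delta]
i=0: L=foxtrot=BASE, R=charlie -> take RIGHT -> charlie
i=1: L=echo=BASE, R=alpha -> take RIGHT -> alpha
i=2: L=alpha R=alpha -> agree -> alpha
i=3: L=charlie R=charlie -> agree -> charlie
i=4: L=alpha, R=foxtrot=BASE -> take LEFT -> alpha
i=5: L=delta R=delta -> agree -> delta
Index 4 -> alpha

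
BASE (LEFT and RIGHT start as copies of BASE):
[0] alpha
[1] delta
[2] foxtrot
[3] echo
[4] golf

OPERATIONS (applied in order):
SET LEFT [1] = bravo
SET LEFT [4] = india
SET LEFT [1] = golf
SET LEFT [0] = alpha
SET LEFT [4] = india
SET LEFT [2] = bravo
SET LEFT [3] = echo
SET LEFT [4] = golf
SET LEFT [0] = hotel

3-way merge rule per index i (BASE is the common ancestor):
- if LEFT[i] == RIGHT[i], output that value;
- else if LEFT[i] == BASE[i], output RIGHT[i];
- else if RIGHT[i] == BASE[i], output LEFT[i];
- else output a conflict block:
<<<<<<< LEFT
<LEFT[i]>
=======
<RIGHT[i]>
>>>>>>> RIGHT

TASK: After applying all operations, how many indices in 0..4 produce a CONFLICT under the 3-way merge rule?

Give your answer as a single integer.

Final LEFT:  [hotel, golf, bravo, echo, golf]
Final RIGHT: [alpha, delta, foxtrot, echo, golf]
i=0: L=hotel, R=alpha=BASE -> take LEFT -> hotel
i=1: L=golf, R=delta=BASE -> take LEFT -> golf
i=2: L=bravo, R=foxtrot=BASE -> take LEFT -> bravo
i=3: L=echo R=echo -> agree -> echo
i=4: L=golf R=golf -> agree -> golf
Conflict count: 0

Answer: 0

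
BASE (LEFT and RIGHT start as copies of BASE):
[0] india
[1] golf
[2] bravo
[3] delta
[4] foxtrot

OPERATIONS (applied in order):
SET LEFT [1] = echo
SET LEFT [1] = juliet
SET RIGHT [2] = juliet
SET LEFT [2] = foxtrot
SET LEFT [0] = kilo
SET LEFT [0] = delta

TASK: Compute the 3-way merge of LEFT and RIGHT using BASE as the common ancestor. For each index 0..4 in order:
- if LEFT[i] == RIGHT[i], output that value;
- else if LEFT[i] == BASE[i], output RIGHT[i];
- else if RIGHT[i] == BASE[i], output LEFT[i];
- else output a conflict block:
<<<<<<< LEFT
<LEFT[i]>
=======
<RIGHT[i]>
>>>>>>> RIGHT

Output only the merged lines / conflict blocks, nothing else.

Final LEFT:  [delta, juliet, foxtrot, delta, foxtrot]
Final RIGHT: [india, golf, juliet, delta, foxtrot]
i=0: L=delta, R=india=BASE -> take LEFT -> delta
i=1: L=juliet, R=golf=BASE -> take LEFT -> juliet
i=2: BASE=bravo L=foxtrot R=juliet all differ -> CONFLICT
i=3: L=delta R=delta -> agree -> delta
i=4: L=foxtrot R=foxtrot -> agree -> foxtrot

Answer: delta
juliet
<<<<<<< LEFT
foxtrot
=======
juliet
>>>>>>> RIGHT
delta
foxtrot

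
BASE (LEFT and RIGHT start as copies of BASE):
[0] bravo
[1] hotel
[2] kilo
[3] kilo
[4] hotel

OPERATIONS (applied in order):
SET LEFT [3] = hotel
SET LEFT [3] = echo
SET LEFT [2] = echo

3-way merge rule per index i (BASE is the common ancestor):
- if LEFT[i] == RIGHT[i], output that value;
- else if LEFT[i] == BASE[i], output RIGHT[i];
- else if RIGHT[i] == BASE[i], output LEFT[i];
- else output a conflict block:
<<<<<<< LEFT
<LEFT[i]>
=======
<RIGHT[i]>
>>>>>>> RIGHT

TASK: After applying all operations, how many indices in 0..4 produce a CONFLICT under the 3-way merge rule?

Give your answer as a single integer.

Answer: 0

Derivation:
Final LEFT:  [bravo, hotel, echo, echo, hotel]
Final RIGHT: [bravo, hotel, kilo, kilo, hotel]
i=0: L=bravo R=bravo -> agree -> bravo
i=1: L=hotel R=hotel -> agree -> hotel
i=2: L=echo, R=kilo=BASE -> take LEFT -> echo
i=3: L=echo, R=kilo=BASE -> take LEFT -> echo
i=4: L=hotel R=hotel -> agree -> hotel
Conflict count: 0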